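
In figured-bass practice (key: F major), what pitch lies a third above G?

Counting 2 letter steps above G lands on B; in F major, that letter is Bb.

Bb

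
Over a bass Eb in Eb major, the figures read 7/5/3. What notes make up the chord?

Eb, G, Bb, D

A third above Eb in this key is G.
A fifth above Eb in this key is Bb.
A seventh above Eb in this key is D.
Together with the bass Eb, this spells Eb major seventh in root position.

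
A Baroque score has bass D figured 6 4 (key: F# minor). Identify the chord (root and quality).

The figures 6 4 indicate a triad in second inversion.
In second inversion the root lies a fourth above the bass: a fourth above D in F# minor is G#.
The chord tones are D, G#, B, giving G# diminished.

G# diminished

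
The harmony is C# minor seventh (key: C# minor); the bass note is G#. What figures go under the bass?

G# is the fifth of C# minor seventh, so the chord is in second inversion.
A seventh chord in second inversion is figured 6/4/3, conventionally abbreviated 4/3.

4/3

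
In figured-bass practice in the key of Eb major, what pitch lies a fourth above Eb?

Ab

Counting 3 letter steps above Eb lands on A; in Eb major, that letter is Ab.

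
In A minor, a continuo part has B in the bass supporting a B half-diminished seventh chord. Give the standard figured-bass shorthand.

7

B is the root of B half-diminished seventh, so the chord is in root position.
A seventh chord in root position is figured 7/5/3, conventionally abbreviated 7.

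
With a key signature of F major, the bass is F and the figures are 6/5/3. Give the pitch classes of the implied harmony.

F, A, C, D

A third above F in this key is A.
A fifth above F in this key is C.
A sixth above F in this key is D.
Together with the bass F, this spells D minor seventh in first inversion.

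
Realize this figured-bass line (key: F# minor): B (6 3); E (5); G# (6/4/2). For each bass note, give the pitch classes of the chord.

B (6/3): B, D, G#.
E (5/3): E, G#, B.
G# (6/4/2): G#, A, C#, E.

B, D, G# | E, G#, B | G#, A, C#, E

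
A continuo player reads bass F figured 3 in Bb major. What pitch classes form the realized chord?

F, A, C

The written figures 3 are shorthand for 5/3: the 5 is implied.
A third above F in this key is A.
A fifth above F in this key is C.
Together with the bass F, this spells F major in root position.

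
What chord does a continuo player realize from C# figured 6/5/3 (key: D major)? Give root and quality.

A dominant seventh

The figures 6/5/3 indicate a seventh chord in first inversion.
In first inversion the root lies a sixth above the bass: a sixth above C# in D major is A.
The chord tones are C#, E, G, A, giving A dominant seventh.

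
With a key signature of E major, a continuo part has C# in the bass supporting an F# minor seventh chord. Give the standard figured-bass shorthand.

4/3

C# is the fifth of F# minor seventh, so the chord is in second inversion.
A seventh chord in second inversion is figured 6/4/3, conventionally abbreviated 4/3.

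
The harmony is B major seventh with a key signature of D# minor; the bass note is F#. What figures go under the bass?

4/3

F# is the fifth of B major seventh, so the chord is in second inversion.
A seventh chord in second inversion is figured 6/4/3, conventionally abbreviated 4/3.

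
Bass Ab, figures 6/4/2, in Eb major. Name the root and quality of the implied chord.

The figures 6/4/2 indicate a seventh chord in third inversion.
In third inversion the root lies a second above the bass: a second above Ab in Eb major is Bb.
The chord tones are Ab, Bb, D, F, giving Bb dominant seventh.

Bb dominant seventh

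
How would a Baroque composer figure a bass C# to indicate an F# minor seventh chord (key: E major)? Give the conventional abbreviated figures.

4/3

C# is the fifth of F# minor seventh, so the chord is in second inversion.
A seventh chord in second inversion is figured 6/4/3, conventionally abbreviated 4/3.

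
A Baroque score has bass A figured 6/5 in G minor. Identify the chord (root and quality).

The figures 6/5 indicate a seventh chord in first inversion.
In first inversion the root lies a sixth above the bass: a sixth above A in G minor is F.
The chord tones are A, C, Eb, F, giving F dominant seventh.

F dominant seventh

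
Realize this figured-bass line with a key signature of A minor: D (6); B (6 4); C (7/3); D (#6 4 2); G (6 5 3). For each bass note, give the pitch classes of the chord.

D (6/3): D, F, B.
B (6/4): B, E, G.
C (7/5/3): C, E, G, B.
D (#6/4/2): D, E, G, B#.
G (6/5/3): G, B, D, E.

D, F, B | B, E, G | C, E, G, B | D, E, G, B# | G, B, D, E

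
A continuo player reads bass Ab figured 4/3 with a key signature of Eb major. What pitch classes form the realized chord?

The written figures 4/3 are shorthand for 6/4/3: the 6 is implied.
A third above Ab in this key is C.
A fourth above Ab in this key is D.
A sixth above Ab in this key is F.
Together with the bass Ab, this spells D half-diminished seventh in second inversion.

Ab, C, D, F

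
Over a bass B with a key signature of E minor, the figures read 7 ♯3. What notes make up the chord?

B, D#, F#, A

The written figures 7 ♯3 are shorthand for 7/5/3: the 5 is implied.
A third above B in this key is D, raised to D# by the sharp.
A fifth above B in this key is F#.
A seventh above B in this key is A.
Together with the bass B, this spells B dominant seventh in root position.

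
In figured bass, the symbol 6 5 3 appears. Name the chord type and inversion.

seventh chord, first inversion

Intervals of 6/5/3 above the bass form a seventh chord; the bass is the third, so this is first inversion.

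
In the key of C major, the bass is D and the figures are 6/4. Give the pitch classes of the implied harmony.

D, G, B

A fourth above D in this key is G.
A sixth above D in this key is B.
Together with the bass D, this spells G major in second inversion.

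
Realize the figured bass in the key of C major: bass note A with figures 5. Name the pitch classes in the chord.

A, C, E

The written figures 5 are shorthand for 5/3: the 3 is implied.
A third above A in this key is C.
A fifth above A in this key is E.
Together with the bass A, this spells A minor in root position.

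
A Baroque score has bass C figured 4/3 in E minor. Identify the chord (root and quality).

F# half-diminished seventh

The figures 4/3 indicate a seventh chord in second inversion.
In second inversion the root lies a fourth above the bass: a fourth above C in E minor is F#.
The chord tones are C, E, F#, A, giving F# half-diminished seventh.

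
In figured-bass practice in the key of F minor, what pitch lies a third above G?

Bb

Counting 2 letter steps above G lands on B; in F minor, that letter is Bb.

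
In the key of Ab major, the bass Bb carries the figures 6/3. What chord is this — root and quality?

The figures 6/3 indicate a triad in first inversion.
In first inversion the root lies a sixth above the bass: a sixth above Bb in Ab major is G.
The chord tones are Bb, Db, G, giving G diminished.

G diminished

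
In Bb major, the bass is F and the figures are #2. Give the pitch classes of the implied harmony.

F, G#, Bb, D

The written figures #2 are shorthand for 6/4/2: the 6/4 are implied.
A second above F in this key is G, raised to G# by the sharp.
A fourth above F in this key is Bb.
A sixth above F in this key is D.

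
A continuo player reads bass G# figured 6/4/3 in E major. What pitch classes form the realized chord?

G#, B, C#, E

A third above G# in this key is B.
A fourth above G# in this key is C#.
A sixth above G# in this key is E.
Together with the bass G#, this spells C# minor seventh in second inversion.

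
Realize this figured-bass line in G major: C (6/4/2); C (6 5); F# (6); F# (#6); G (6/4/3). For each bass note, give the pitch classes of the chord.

C, D, F#, A | C, E, G, A | F#, A, D | F#, A, D# | G, B, C, E

C (6/4/2): C, D, F#, A.
C (6/5/3): C, E, G, A.
F# (6/3): F#, A, D.
F# (#6/3): F#, A, D#.
G (6/4/3): G, B, C, E.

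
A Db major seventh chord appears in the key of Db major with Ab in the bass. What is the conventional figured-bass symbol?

4/3

Ab is the fifth of Db major seventh, so the chord is in second inversion.
A seventh chord in second inversion is figured 6/4/3, conventionally abbreviated 4/3.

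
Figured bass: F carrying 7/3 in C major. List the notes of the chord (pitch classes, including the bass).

F, A, C, E

The written figures 7/3 are shorthand for 7/5/3: the 5 is implied.
A third above F in this key is A.
A fifth above F in this key is C.
A seventh above F in this key is E.
Together with the bass F, this spells F major seventh in root position.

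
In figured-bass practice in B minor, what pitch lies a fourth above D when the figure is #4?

Counting 3 letter steps above D lands on G; in B minor, that letter is G.
The #4 figure raises it a semitone, giving G#.

G#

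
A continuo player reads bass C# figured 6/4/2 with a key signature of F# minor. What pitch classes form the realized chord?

C#, D, F#, A

A second above C# in this key is D.
A fourth above C# in this key is F#.
A sixth above C# in this key is A.
Together with the bass C#, this spells D major seventh in third inversion.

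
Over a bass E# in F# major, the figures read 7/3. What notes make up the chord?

The written figures 7/3 are shorthand for 7/5/3: the 5 is implied.
A third above E# in this key is G#.
A fifth above E# in this key is B.
A seventh above E# in this key is D#.
Together with the bass E#, this spells E# half-diminished seventh in root position.

E#, G#, B, D#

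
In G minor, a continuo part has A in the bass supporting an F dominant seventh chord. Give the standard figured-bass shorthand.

A is the third of F dominant seventh, so the chord is in first inversion.
A seventh chord in first inversion is figured 6/5/3, conventionally abbreviated 6/5.

6/5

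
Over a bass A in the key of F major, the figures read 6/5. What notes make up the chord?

A, C, E, F

The written figures 6/5 are shorthand for 6/5/3: the 3 is implied.
A third above A in this key is C.
A fifth above A in this key is E.
A sixth above A in this key is F.
Together with the bass A, this spells F major seventh in first inversion.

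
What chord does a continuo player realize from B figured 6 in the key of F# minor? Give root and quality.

G# diminished

The figures 6 indicate a triad in first inversion.
In first inversion the root lies a sixth above the bass: a sixth above B in F# minor is G#.
The chord tones are B, D, G#, giving G# diminished.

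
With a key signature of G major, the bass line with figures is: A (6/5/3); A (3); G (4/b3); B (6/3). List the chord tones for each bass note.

A, C, E, F# | A, C, E | G, Bb, C, E | B, D, G

A (6/5/3): A, C, E, F#.
A (5/3): A, C, E.
G (6/4/b3): G, Bb, C, E.
B (6/3): B, D, G.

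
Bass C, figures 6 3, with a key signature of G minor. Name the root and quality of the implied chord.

The figures 6 3 indicate a triad in first inversion.
In first inversion the root lies a sixth above the bass: a sixth above C in G minor is A.
The chord tones are C, Eb, A, giving A diminished.

A diminished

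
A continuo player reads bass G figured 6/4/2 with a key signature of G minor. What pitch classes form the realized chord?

G, A, C, Eb

A second above G in this key is A.
A fourth above G in this key is C.
A sixth above G in this key is Eb.
Together with the bass G, this spells A half-diminished seventh in third inversion.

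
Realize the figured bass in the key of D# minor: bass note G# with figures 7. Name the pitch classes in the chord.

The written figures 7 are shorthand for 7/5/3: the 5/3 are implied.
A third above G# in this key is B.
A fifth above G# in this key is D#.
A seventh above G# in this key is F#.
Together with the bass G#, this spells G# minor seventh in root position.

G#, B, D#, F#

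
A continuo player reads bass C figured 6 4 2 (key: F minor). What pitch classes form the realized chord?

C, Db, F, Ab

A second above C in this key is Db.
A fourth above C in this key is F.
A sixth above C in this key is Ab.
Together with the bass C, this spells Db major seventh in third inversion.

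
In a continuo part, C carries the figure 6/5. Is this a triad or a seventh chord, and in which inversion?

6/5 is shorthand for 6/5/3.
Intervals of 6/5/3 above the bass form a seventh chord; the bass is the third, so this is first inversion.

seventh chord, first inversion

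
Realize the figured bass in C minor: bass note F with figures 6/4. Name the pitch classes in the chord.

F, Bb, D

A fourth above F in this key is Bb.
A sixth above F in this key is D.
Together with the bass F, this spells Bb major in second inversion.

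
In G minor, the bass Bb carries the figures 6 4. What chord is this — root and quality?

The figures 6 4 indicate a triad in second inversion.
In second inversion the root lies a fourth above the bass: a fourth above Bb in G minor is Eb.
The chord tones are Bb, Eb, G, giving Eb major.

Eb major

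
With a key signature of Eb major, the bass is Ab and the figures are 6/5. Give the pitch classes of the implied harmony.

The written figures 6/5 are shorthand for 6/5/3: the 3 is implied.
A third above Ab in this key is C.
A fifth above Ab in this key is Eb.
A sixth above Ab in this key is F.
Together with the bass Ab, this spells F minor seventh in first inversion.

Ab, C, Eb, F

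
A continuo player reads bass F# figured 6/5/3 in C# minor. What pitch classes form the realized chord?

F#, A, C#, D#

A third above F# in this key is A.
A fifth above F# in this key is C#.
A sixth above F# in this key is D#.
Together with the bass F#, this spells D# half-diminished seventh in first inversion.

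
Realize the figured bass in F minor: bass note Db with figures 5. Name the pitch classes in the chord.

Db, F, Ab

The written figures 5 are shorthand for 5/3: the 3 is implied.
A third above Db in this key is F.
A fifth above Db in this key is Ab.
Together with the bass Db, this spells Db major in root position.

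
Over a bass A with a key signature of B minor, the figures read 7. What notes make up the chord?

The written figures 7 are shorthand for 7/5/3: the 5/3 are implied.
A third above A in this key is C#.
A fifth above A in this key is E.
A seventh above A in this key is G.
Together with the bass A, this spells A dominant seventh in root position.

A, C#, E, G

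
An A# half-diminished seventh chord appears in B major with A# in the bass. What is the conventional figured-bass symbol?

A# is the root of A# half-diminished seventh, so the chord is in root position.
A seventh chord in root position is figured 7/5/3, conventionally abbreviated 7.

7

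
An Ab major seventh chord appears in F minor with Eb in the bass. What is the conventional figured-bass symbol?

4/3

Eb is the fifth of Ab major seventh, so the chord is in second inversion.
A seventh chord in second inversion is figured 6/4/3, conventionally abbreviated 4/3.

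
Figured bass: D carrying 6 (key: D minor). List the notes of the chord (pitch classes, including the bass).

D, F, Bb

The written figures 6 are shorthand for 6/3: the 3 is implied.
A third above D in this key is F.
A sixth above D in this key is Bb.
Together with the bass D, this spells Bb major in first inversion.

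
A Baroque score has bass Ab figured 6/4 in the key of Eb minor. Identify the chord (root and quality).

The figures 6/4 indicate a triad in second inversion.
In second inversion the root lies a fourth above the bass: a fourth above Ab in Eb minor is Db.
The chord tones are Ab, Db, F, giving Db major.

Db major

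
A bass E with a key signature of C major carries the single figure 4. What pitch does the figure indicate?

Counting 3 letter steps above E lands on A; in C major, that letter is A.

A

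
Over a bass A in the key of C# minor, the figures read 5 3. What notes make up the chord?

A, C#, E

A third above A in this key is C#.
A fifth above A in this key is E.
Together with the bass A, this spells A major in root position.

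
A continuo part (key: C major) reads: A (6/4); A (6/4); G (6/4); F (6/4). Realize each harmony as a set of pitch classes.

A (6/4): A, D, F.
A (6/4): A, D, F.
G (6/4): G, C, E.
F (6/4): F, B, D.

A, D, F | A, D, F | G, C, E | F, B, D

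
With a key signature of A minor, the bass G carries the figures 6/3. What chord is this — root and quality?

E minor

The figures 6/3 indicate a triad in first inversion.
In first inversion the root lies a sixth above the bass: a sixth above G in A minor is E.
The chord tones are G, B, E, giving E minor.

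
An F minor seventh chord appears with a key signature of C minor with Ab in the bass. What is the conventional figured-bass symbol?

Ab is the third of F minor seventh, so the chord is in first inversion.
A seventh chord in first inversion is figured 6/5/3, conventionally abbreviated 6/5.

6/5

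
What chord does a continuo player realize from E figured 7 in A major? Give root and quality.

The figures 7 indicate a seventh chord in root position.
In root position the bass is the root, so the root is E.
The chord tones are E, G#, B, D, giving E dominant seventh.

E dominant seventh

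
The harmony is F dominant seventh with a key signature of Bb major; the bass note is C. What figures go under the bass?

4/3

C is the fifth of F dominant seventh, so the chord is in second inversion.
A seventh chord in second inversion is figured 6/4/3, conventionally abbreviated 4/3.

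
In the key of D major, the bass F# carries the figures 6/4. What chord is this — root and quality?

The figures 6/4 indicate a triad in second inversion.
In second inversion the root lies a fourth above the bass: a fourth above F# in D major is B.
The chord tones are F#, B, D, giving B minor.

B minor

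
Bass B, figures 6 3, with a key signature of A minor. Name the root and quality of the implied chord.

The figures 6 3 indicate a triad in first inversion.
In first inversion the root lies a sixth above the bass: a sixth above B in A minor is G.
The chord tones are B, D, G, giving G major.

G major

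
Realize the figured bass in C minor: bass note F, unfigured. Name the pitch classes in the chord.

An unfigured bass implies 5/3.
A third above F in this key is Ab.
A fifth above F in this key is C.
Together with the bass F, this spells F minor in root position.

F, Ab, C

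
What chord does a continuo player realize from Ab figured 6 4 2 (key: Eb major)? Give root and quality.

The figures 6 4 2 indicate a seventh chord in third inversion.
In third inversion the root lies a second above the bass: a second above Ab in Eb major is Bb.
The chord tones are Ab, Bb, D, F, giving Bb dominant seventh.

Bb dominant seventh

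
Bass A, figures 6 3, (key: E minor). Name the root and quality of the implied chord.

The figures 6 3 indicate a triad in first inversion.
In first inversion the root lies a sixth above the bass: a sixth above A in E minor is F#.
The chord tones are A, C, F#, giving F# diminished.

F# diminished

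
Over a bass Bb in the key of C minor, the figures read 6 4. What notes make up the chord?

Bb, Eb, G

A fourth above Bb in this key is Eb.
A sixth above Bb in this key is G.
Together with the bass Bb, this spells Eb major in second inversion.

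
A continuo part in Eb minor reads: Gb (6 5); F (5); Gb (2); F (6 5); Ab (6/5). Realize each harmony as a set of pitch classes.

Gb, Bb, Db, Eb | F, Ab, Cb | Gb, Ab, Cb, Eb | F, Ab, Cb, Db | Ab, Cb, Eb, F

Gb (6/5/3): Gb, Bb, Db, Eb.
F (5/3): F, Ab, Cb.
Gb (6/4/2): Gb, Ab, Cb, Eb.
F (6/5/3): F, Ab, Cb, Db.
Ab (6/5/3): Ab, Cb, Eb, F.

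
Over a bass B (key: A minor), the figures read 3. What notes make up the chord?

B, D, F

The written figures 3 are shorthand for 5/3: the 5 is implied.
A third above B in this key is D.
A fifth above B in this key is F.
Together with the bass B, this spells B diminished in root position.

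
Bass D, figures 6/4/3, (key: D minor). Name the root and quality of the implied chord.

G minor seventh

The figures 6/4/3 indicate a seventh chord in second inversion.
In second inversion the root lies a fourth above the bass: a fourth above D in D minor is G.
The chord tones are D, F, G, Bb, giving G minor seventh.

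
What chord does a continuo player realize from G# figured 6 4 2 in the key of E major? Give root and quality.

A major seventh

The figures 6 4 2 indicate a seventh chord in third inversion.
In third inversion the root lies a second above the bass: a second above G# in E major is A.
The chord tones are G#, A, C#, E, giving A major seventh.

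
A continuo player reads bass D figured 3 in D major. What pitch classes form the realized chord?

D, F#, A

The written figures 3 are shorthand for 5/3: the 5 is implied.
A third above D in this key is F#.
A fifth above D in this key is A.
Together with the bass D, this spells D major in root position.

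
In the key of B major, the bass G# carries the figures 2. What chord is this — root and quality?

A# half-diminished seventh

The figures 2 indicate a seventh chord in third inversion.
In third inversion the root lies a second above the bass: a second above G# in B major is A#.
The chord tones are G#, A#, C#, E, giving A# half-diminished seventh.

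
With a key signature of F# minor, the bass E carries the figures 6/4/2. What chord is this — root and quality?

F# minor seventh

The figures 6/4/2 indicate a seventh chord in third inversion.
In third inversion the root lies a second above the bass: a second above E in F# minor is F#.
The chord tones are E, F#, A, C#, giving F# minor seventh.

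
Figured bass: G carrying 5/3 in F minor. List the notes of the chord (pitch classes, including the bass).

A third above G in this key is Bb.
A fifth above G in this key is Db.
Together with the bass G, this spells G diminished in root position.

G, Bb, Db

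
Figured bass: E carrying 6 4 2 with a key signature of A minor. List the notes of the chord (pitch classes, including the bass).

E, F, A, C

A second above E in this key is F.
A fourth above E in this key is A.
A sixth above E in this key is C.
Together with the bass E, this spells F major seventh in third inversion.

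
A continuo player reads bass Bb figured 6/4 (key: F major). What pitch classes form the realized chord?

A fourth above Bb in this key is E.
A sixth above Bb in this key is G.
Together with the bass Bb, this spells E diminished in second inversion.

Bb, E, G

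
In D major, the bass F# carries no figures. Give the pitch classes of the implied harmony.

F#, A, C#

An unfigured bass implies 5/3.
A third above F# in this key is A.
A fifth above F# in this key is C#.
Together with the bass F#, this spells F# minor in root position.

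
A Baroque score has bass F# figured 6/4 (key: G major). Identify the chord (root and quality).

The figures 6/4 indicate a triad in second inversion.
In second inversion the root lies a fourth above the bass: a fourth above F# in G major is B.
The chord tones are F#, B, D, giving B minor.

B minor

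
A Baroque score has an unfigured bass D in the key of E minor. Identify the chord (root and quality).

D major

An unfigured bass indicates a triad in root position.
In root position the bass is the root, so the root is D.
The chord tones are D, F#, A, giving D major.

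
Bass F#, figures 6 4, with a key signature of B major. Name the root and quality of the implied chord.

The figures 6 4 indicate a triad in second inversion.
In second inversion the root lies a fourth above the bass: a fourth above F# in B major is B.
The chord tones are F#, B, D#, giving B major.

B major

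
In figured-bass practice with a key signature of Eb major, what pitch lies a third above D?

F

Counting 2 letter steps above D lands on F; in Eb major, that letter is F.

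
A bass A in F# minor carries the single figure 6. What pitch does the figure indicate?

F#

Counting 5 letter steps above A lands on F; in F# minor, that letter is F#.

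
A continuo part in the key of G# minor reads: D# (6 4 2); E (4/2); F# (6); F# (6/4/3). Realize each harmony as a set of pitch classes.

D# (6/4/2): D#, E, G#, B.
E (6/4/2): E, F#, A#, C#.
F# (6/3): F#, A#, D#.
F# (6/4/3): F#, A#, B, D#.

D#, E, G#, B | E, F#, A#, C# | F#, A#, D# | F#, A#, B, D#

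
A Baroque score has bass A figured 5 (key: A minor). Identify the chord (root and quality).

A minor

The figures 5 indicate a triad in root position.
In root position the bass is the root, so the root is A.
The chord tones are A, C, E, giving A minor.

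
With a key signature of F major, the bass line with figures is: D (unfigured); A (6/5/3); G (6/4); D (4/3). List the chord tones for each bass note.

D, F, A | A, C, E, F | G, C, E | D, F, G, Bb

D (5/3): D, F, A.
A (6/5/3): A, C, E, F.
G (6/4): G, C, E.
D (6/4/3): D, F, G, Bb.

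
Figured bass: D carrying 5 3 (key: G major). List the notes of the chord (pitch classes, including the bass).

A third above D in this key is F#.
A fifth above D in this key is A.
Together with the bass D, this spells D major in root position.

D, F#, A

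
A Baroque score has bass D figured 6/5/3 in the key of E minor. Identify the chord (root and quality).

B minor seventh

The figures 6/5/3 indicate a seventh chord in first inversion.
In first inversion the root lies a sixth above the bass: a sixth above D in E minor is B.
The chord tones are D, F#, A, B, giving B minor seventh.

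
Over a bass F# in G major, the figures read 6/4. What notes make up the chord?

F#, B, D

A fourth above F# in this key is B.
A sixth above F# in this key is D.
Together with the bass F#, this spells B minor in second inversion.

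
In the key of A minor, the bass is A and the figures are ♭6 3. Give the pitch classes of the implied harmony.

A, C, Fb

A third above A in this key is C.
A sixth above A in this key is F, lowered to Fb by the flat.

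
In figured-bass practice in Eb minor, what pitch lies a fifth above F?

Counting 4 letter steps above F lands on C; in Eb minor, that letter is Cb.

Cb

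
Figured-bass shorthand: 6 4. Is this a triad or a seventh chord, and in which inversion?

triad, second inversion

Intervals of 6/4 above the bass form a triad; the bass is the fifth, so this is second inversion.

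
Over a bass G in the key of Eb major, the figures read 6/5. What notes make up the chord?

The written figures 6/5 are shorthand for 6/5/3: the 3 is implied.
A third above G in this key is Bb.
A fifth above G in this key is D.
A sixth above G in this key is Eb.
Together with the bass G, this spells Eb major seventh in first inversion.

G, Bb, D, Eb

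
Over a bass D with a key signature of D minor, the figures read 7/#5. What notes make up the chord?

D, F, A#, C

The written figures 7/#5 are shorthand for 7/5/3: the 3 is implied.
A third above D in this key is F.
A fifth above D in this key is A, raised to A# by the sharp.
A seventh above D in this key is C.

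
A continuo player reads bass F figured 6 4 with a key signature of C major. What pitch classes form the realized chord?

A fourth above F in this key is B.
A sixth above F in this key is D.
Together with the bass F, this spells B diminished in second inversion.

F, B, D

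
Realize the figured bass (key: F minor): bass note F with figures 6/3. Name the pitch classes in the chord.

A third above F in this key is Ab.
A sixth above F in this key is Db.
Together with the bass F, this spells Db major in first inversion.

F, Ab, Db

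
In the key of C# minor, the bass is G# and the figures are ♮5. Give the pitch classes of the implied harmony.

G#, B, D

The written figures ♮5 are shorthand for 5/3: the 3 is implied.
A third above G# in this key is B.
A fifth above G# in this key is D#, made natural (D) by the ♮ figure.
Together with the bass G#, this spells G# diminished in root position.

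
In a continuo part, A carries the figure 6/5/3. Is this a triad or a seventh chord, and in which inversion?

Intervals of 6/5/3 above the bass form a seventh chord; the bass is the third, so this is first inversion.

seventh chord, first inversion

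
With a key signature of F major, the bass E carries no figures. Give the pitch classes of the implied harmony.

An unfigured bass implies 5/3.
A third above E in this key is G.
A fifth above E in this key is Bb.
Together with the bass E, this spells E diminished in root position.

E, G, Bb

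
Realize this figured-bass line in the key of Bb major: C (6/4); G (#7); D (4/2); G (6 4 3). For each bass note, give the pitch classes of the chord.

C, F, A | G, Bb, D, F# | D, Eb, G, Bb | G, Bb, C, Eb

C (6/4): C, F, A.
G (#7/5/3): G, Bb, D, F#.
D (6/4/2): D, Eb, G, Bb.
G (6/4/3): G, Bb, C, Eb.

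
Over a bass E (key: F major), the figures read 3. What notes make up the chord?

E, G, Bb

The written figures 3 are shorthand for 5/3: the 5 is implied.
A third above E in this key is G.
A fifth above E in this key is Bb.
Together with the bass E, this spells E diminished in root position.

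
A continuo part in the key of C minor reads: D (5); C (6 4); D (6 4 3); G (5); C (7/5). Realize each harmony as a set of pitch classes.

D (5/3): D, F, Ab.
C (6/4): C, F, Ab.
D (6/4/3): D, F, G, Bb.
G (5/3): G, Bb, D.
C (7/5/3): C, Eb, G, Bb.

D, F, Ab | C, F, Ab | D, F, G, Bb | G, Bb, D | C, Eb, G, Bb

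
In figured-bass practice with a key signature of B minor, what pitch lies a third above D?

F#

Counting 2 letter steps above D lands on F; in B minor, that letter is F#.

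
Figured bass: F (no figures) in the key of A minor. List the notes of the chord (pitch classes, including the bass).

F, A, C

An unfigured bass implies 5/3.
A third above F in this key is A.
A fifth above F in this key is C.
Together with the bass F, this spells F major in root position.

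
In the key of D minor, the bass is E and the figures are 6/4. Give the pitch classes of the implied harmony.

A fourth above E in this key is A.
A sixth above E in this key is C.
Together with the bass E, this spells A minor in second inversion.

E, A, C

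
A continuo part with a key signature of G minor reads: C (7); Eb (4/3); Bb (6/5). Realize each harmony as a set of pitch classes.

C, Eb, G, Bb | Eb, G, A, C | Bb, D, F, G

C (7/5/3): C, Eb, G, Bb.
Eb (6/4/3): Eb, G, A, C.
Bb (6/5/3): Bb, D, F, G.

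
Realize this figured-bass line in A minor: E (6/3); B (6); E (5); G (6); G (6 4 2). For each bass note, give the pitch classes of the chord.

E (6/3): E, G, C.
B (6/3): B, D, G.
E (5/3): E, G, B.
G (6/3): G, B, E.
G (6/4/2): G, A, C, E.

E, G, C | B, D, G | E, G, B | G, B, E | G, A, C, E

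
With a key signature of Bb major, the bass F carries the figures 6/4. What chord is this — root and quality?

Bb major

The figures 6/4 indicate a triad in second inversion.
In second inversion the root lies a fourth above the bass: a fourth above F in Bb major is Bb.
The chord tones are F, Bb, D, giving Bb major.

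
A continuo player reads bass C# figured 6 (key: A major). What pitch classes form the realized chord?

C#, E, A

The written figures 6 are shorthand for 6/3: the 3 is implied.
A third above C# in this key is E.
A sixth above C# in this key is A.
Together with the bass C#, this spells A major in first inversion.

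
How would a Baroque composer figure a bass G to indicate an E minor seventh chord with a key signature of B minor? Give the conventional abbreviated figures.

G is the third of E minor seventh, so the chord is in first inversion.
A seventh chord in first inversion is figured 6/5/3, conventionally abbreviated 6/5.

6/5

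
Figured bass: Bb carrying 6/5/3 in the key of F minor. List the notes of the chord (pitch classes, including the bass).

Bb, Db, F, G

A third above Bb in this key is Db.
A fifth above Bb in this key is F.
A sixth above Bb in this key is G.
Together with the bass Bb, this spells G half-diminished seventh in first inversion.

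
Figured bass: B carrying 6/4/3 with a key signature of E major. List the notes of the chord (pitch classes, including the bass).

B, D#, E, G#

A third above B in this key is D#.
A fourth above B in this key is E.
A sixth above B in this key is G#.
Together with the bass B, this spells E major seventh in second inversion.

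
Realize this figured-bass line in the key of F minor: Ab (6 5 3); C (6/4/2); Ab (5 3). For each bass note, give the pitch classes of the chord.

Ab (6/5/3): Ab, C, Eb, F.
C (6/4/2): C, Db, F, Ab.
Ab (5/3): Ab, C, Eb.

Ab, C, Eb, F | C, Db, F, Ab | Ab, C, Eb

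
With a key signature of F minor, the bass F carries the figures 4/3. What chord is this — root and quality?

The figures 4/3 indicate a seventh chord in second inversion.
In second inversion the root lies a fourth above the bass: a fourth above F in F minor is Bb.
The chord tones are F, Ab, Bb, Db, giving Bb minor seventh.

Bb minor seventh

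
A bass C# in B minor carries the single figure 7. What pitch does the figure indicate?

Counting 6 letter steps above C# lands on B; in B minor, that letter is B.

B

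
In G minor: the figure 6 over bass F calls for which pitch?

D

Counting 5 letter steps above F lands on D; in G minor, that letter is D.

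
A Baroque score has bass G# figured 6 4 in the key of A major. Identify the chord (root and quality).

C# minor

The figures 6 4 indicate a triad in second inversion.
In second inversion the root lies a fourth above the bass: a fourth above G# in A major is C#.
The chord tones are G#, C#, E, giving C# minor.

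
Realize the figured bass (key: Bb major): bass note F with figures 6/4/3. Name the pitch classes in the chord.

F, A, Bb, D

A third above F in this key is A.
A fourth above F in this key is Bb.
A sixth above F in this key is D.
Together with the bass F, this spells Bb major seventh in second inversion.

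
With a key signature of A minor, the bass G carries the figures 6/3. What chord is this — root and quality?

E minor

The figures 6/3 indicate a triad in first inversion.
In first inversion the root lies a sixth above the bass: a sixth above G in A minor is E.
The chord tones are G, B, E, giving E minor.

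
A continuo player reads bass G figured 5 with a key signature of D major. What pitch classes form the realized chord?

The written figures 5 are shorthand for 5/3: the 3 is implied.
A third above G in this key is B.
A fifth above G in this key is D.
Together with the bass G, this spells G major in root position.

G, B, D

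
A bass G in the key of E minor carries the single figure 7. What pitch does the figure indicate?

F#

Counting 6 letter steps above G lands on F; in E minor, that letter is F#.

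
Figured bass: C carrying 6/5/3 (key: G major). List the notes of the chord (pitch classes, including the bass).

A third above C in this key is E.
A fifth above C in this key is G.
A sixth above C in this key is A.
Together with the bass C, this spells A minor seventh in first inversion.

C, E, G, A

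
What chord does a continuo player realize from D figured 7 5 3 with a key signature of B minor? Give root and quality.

The figures 7 5 3 indicate a seventh chord in root position.
In root position the bass is the root, so the root is D.
The chord tones are D, F#, A, C#, giving D major seventh.

D major seventh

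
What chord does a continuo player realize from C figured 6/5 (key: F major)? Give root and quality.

The figures 6/5 indicate a seventh chord in first inversion.
In first inversion the root lies a sixth above the bass: a sixth above C in F major is A.
The chord tones are C, E, G, A, giving A minor seventh.

A minor seventh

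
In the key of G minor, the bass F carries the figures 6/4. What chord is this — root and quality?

The figures 6/4 indicate a triad in second inversion.
In second inversion the root lies a fourth above the bass: a fourth above F in G minor is Bb.
The chord tones are F, Bb, D, giving Bb major.

Bb major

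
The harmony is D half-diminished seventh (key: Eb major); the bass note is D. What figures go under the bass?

7

D is the root of D half-diminished seventh, so the chord is in root position.
A seventh chord in root position is figured 7/5/3, conventionally abbreviated 7.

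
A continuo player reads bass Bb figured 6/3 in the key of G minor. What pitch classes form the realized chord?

Bb, D, G

A third above Bb in this key is D.
A sixth above Bb in this key is G.
Together with the bass Bb, this spells G minor in first inversion.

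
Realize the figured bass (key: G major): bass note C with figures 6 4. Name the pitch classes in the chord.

C, F#, A

A fourth above C in this key is F#.
A sixth above C in this key is A.
Together with the bass C, this spells F# diminished in second inversion.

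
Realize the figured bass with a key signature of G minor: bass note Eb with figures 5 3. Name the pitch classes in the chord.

A third above Eb in this key is G.
A fifth above Eb in this key is Bb.
Together with the bass Eb, this spells Eb major in root position.

Eb, G, Bb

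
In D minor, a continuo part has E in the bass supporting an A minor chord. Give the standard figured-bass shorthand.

6/4

E is the fifth of A minor, so the chord is in second inversion.
A triad in second inversion is figured 6/4, conventionally abbreviated 6/4.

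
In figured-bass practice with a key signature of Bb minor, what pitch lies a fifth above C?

Counting 4 letter steps above C lands on G; in Bb minor, that letter is Gb.

Gb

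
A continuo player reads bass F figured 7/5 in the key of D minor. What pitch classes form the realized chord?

F, A, C, E

The written figures 7/5 are shorthand for 7/5/3: the 3 is implied.
A third above F in this key is A.
A fifth above F in this key is C.
A seventh above F in this key is E.
Together with the bass F, this spells F major seventh in root position.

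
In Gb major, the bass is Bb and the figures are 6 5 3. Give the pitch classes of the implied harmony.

Bb, Db, F, Gb

A third above Bb in this key is Db.
A fifth above Bb in this key is F.
A sixth above Bb in this key is Gb.
Together with the bass Bb, this spells Gb major seventh in first inversion.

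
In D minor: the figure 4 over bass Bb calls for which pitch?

Counting 3 letter steps above Bb lands on E; in D minor, that letter is E.

E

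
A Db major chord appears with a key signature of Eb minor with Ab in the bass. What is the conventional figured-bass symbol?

Ab is the fifth of Db major, so the chord is in second inversion.
A triad in second inversion is figured 6/4, conventionally abbreviated 6/4.

6/4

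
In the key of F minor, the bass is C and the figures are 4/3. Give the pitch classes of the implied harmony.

C, Eb, F, Ab

The written figures 4/3 are shorthand for 6/4/3: the 6 is implied.
A third above C in this key is Eb.
A fourth above C in this key is F.
A sixth above C in this key is Ab.
Together with the bass C, this spells F minor seventh in second inversion.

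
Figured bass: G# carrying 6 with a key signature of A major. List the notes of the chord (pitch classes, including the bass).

G#, B, E

The written figures 6 are shorthand for 6/3: the 3 is implied.
A third above G# in this key is B.
A sixth above G# in this key is E.
Together with the bass G#, this spells E major in first inversion.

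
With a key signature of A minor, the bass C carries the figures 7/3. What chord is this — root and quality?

C major seventh

The figures 7/3 indicate a seventh chord in root position.
In root position the bass is the root, so the root is C.
The chord tones are C, E, G, B, giving C major seventh.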